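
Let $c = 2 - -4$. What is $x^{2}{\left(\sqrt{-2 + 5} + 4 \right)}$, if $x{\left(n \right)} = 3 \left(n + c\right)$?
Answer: $927 + 180 \sqrt{3} \approx 1238.8$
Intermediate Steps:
$c = 6$ ($c = 2 + 4 = 6$)
$x{\left(n \right)} = 18 + 3 n$ ($x{\left(n \right)} = 3 \left(n + 6\right) = 3 \left(6 + n\right) = 18 + 3 n$)
$x^{2}{\left(\sqrt{-2 + 5} + 4 \right)} = \left(18 + 3 \left(\sqrt{-2 + 5} + 4\right)\right)^{2} = \left(18 + 3 \left(\sqrt{3} + 4\right)\right)^{2} = \left(18 + 3 \left(4 + \sqrt{3}\right)\right)^{2} = \left(18 + \left(12 + 3 \sqrt{3}\right)\right)^{2} = \left(30 + 3 \sqrt{3}\right)^{2}$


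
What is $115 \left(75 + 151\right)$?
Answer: $25990$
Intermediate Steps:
$115 \left(75 + 151\right) = 115 \cdot 226 = 25990$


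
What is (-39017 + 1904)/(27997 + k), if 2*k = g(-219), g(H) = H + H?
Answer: -37113/27778 ≈ -1.3361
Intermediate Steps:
g(H) = 2*H
k = -219 (k = (2*(-219))/2 = (½)*(-438) = -219)
(-39017 + 1904)/(27997 + k) = (-39017 + 1904)/(27997 - 219) = -37113/27778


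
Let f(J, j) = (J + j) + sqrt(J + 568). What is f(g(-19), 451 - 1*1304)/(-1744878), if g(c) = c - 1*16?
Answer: 148/290813 - sqrt(533)/1744878 ≈ 0.00049569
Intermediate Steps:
g(c) = -16 + c (g(c) = c - 16 = -16 + c)
f(J, j) = J + j + sqrt(568 + J) (f(J, j) = (J + j) + sqrt(568 + J) = J + j + sqrt(568 + J))
f(g(-19), 451 - 1*1304)/(-1744878) = ((-16 - 19) + (451 - 1*1304) + sqrt(568 + (-16 - 19)))/(-1744878) = (-35 + (451 - 1304) + sqrt(568 - 35))*(-1/1744878) = (-35 - 853 + sqrt(533))*(-1/1744878) = (-888 + sqrt(533))*(-1/1744878) = 148/290813 - sqrt(533)/1744878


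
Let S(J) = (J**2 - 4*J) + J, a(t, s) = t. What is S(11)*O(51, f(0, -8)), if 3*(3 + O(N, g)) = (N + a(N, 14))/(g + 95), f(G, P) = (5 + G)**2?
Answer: -3586/15 ≈ -239.07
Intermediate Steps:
O(N, g) = -3 + 2*N/(3*(95 + g)) (O(N, g) = -3 + ((N + N)/(g + 95))/3 = -3 + ((2*N)/(95 + g))/3 = -3 + (2*N/(95 + g))/3 = -3 + 2*N/(3*(95 + g)))
S(J) = J**2 - 3*J
S(11)*O(51, f(0, -8)) = (11*(-3 + 11))*((-855 - 9*(5 + 0)**2 + 2*51)/(3*(95 + (5 + 0)**2))) = (11*8)*((-855 - 9*5**2 + 102)/(3*(95 + 5**2))) = 88*((-855 - 9*25 + 102)/(3*(95 + 25))) = 88*((1/3)*(-855 - 225 + 102)/120) = 88*((1/3)*(1/120)*(-978)) = 88*(-163/60) = -3586/15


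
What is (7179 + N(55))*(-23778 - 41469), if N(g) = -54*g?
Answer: -274624623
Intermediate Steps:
(7179 + N(55))*(-23778 - 41469) = (7179 - 54*55)*(-23778 - 41469) = (7179 - 2970)*(-65247) = 4209*(-65247) = -274624623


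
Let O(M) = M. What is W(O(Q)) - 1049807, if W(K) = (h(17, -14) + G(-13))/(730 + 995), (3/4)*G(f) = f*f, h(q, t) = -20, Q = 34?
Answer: -5432750609/5175 ≈ -1.0498e+6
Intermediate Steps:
G(f) = 4*f**2/3 (G(f) = 4*(f*f)/3 = 4*f**2/3)
W(K) = 616/5175 (W(K) = (-20 + (4/3)*(-13)**2)/(730 + 995) = (-20 + (4/3)*169)/1725 = (-20 + 676/3)*(1/1725) = (616/3)*(1/1725) = 616/5175)
W(O(Q)) - 1049807 = 616/5175 - 1049807 = -5432750609/5175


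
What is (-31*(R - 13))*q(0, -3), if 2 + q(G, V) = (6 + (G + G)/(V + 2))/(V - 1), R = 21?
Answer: 868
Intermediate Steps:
q(G, V) = -2 + (6 + 2*G/(2 + V))/(-1 + V) (q(G, V) = -2 + (6 + (G + G)/(V + 2))/(V - 1) = -2 + (6 + (2*G)/(2 + V))/(-1 + V) = -2 + (6 + 2*G/(2 + V))/(-1 + V))
(-31*(R - 13))*q(0, -3) = (-31*(21 - 13))*(2*(8 + 0 - 1*(-3)² + 2*(-3))/(-2 - 3 + (-3)²)) = (-31*8)*(2*(8 + 0 - 1*9 - 6)/(-2 - 3 + 9)) = -496*(8 + 0 - 9 - 6)/4 = -496*(-7)/4 = -248*(-7/2) = 868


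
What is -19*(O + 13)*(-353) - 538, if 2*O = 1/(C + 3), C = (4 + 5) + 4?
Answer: 2779603/32 ≈ 86863.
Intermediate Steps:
C = 13 (C = 9 + 4 = 13)
O = 1/32 (O = 1/(2*(13 + 3)) = (½)/16 = (½)*(1/16) = 1/32 ≈ 0.031250)
-19*(O + 13)*(-353) - 538 = -19*(1/32 + 13)*(-353) - 538 = -19*417/32*(-353) - 538 = -7923/32*(-353) - 538 = 2796819/32 - 538 = 2779603/32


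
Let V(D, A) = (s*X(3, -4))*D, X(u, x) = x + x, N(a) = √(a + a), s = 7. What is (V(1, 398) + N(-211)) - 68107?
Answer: -68163 + I*√422 ≈ -68163.0 + 20.543*I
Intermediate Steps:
N(a) = √2*√a (N(a) = √(2*a) = √2*√a)
X(u, x) = 2*x
V(D, A) = -56*D (V(D, A) = (7*(2*(-4)))*D = (7*(-8))*D = -56*D)
(V(1, 398) + N(-211)) - 68107 = (-56*1 + √2*√(-211)) - 68107 = (-56 + √2*(I*√211)) - 68107 = (-56 + I*√422) - 68107 = -68163 + I*√422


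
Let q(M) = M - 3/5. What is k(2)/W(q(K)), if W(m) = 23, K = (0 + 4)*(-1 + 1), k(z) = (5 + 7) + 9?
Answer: 21/23 ≈ 0.91304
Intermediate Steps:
k(z) = 21 (k(z) = 12 + 9 = 21)
K = 0 (K = 4*0 = 0)
q(M) = -3/5 + M (q(M) = M - 3/5 = -3/5 + M)
k(2)/W(q(K)) = 21/23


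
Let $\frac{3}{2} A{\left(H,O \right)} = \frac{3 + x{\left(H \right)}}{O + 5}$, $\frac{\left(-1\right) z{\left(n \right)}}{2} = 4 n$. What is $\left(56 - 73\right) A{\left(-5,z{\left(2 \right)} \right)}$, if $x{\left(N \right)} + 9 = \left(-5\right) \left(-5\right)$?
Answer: $\frac{646}{33} \approx 19.576$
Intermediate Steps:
$x{\left(N \right)} = 16$ ($x{\left(N \right)} = -9 - -25 = -9 + 25 = 16$)
$z{\left(n \right)} = - 8 n$ ($z{\left(n \right)} = - 2 \cdot 4 n = - 8 n$)
$A{\left(H,O \right)} = \frac{38}{3 \left(5 + O\right)}$ ($A{\left(H,O \right)} = \frac{2 \frac{3 + 16}{O + 5}}{3} = \frac{2 \frac{19}{5 + O}}{3} = \frac{38}{3 \left(5 + O\right)}$)
$\left(56 - 73\right) A{\left(-5,z{\left(2 \right)} \right)} = \left(56 - 73\right) \frac{38}{3 \left(5 - 16\right)} = - 17 \frac{38}{3 \left(5 - 16\right)} = - 17 \frac{38}{3 \left(-11\right)} = - 17 \cdot \frac{38}{3} \left(- \frac{1}{11}\right) = \left(-17\right) \left(- \frac{38}{33}\right) = \frac{646}{33}$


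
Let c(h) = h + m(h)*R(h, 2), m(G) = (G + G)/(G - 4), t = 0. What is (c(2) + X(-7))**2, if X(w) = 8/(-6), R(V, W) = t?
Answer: 4/9 ≈ 0.44444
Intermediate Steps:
m(G) = 2*G/(-4 + G) (m(G) = (2*G)/(-4 + G) = 2*G/(-4 + G))
R(V, W) = 0
X(w) = -4/3 (X(w) = 8*(-1/6) = -4/3)
c(h) = h (c(h) = h + (2*h/(-4 + h))*0 = h + 0 = h)
(c(2) + X(-7))**2 = (2 - 4/3)**2 = (2/3)**2 = 4/9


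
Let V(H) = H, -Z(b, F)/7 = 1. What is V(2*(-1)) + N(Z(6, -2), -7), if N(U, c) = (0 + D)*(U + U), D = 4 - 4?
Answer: -2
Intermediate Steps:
Z(b, F) = -7 (Z(b, F) = -7*1 = -7)
D = 0
N(U, c) = 0 (N(U, c) = (0 + 0)*(U + U) = 0*(2*U) = 0)
V(2*(-1)) + N(Z(6, -2), -7) = 2*(-1) + 0 = -2 + 0 = -2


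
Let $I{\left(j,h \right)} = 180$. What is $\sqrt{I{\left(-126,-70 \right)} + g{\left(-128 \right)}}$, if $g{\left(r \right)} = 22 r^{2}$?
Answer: $2 \sqrt{90157} \approx 600.52$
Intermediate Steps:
$\sqrt{I{\left(-126,-70 \right)} + g{\left(-128 \right)}} = \sqrt{180 + 22 \left(-128\right)^{2}} = \sqrt{180 + 22 \cdot 16384} = \sqrt{180 + 360448} = \sqrt{360628} = 2 \sqrt{90157}$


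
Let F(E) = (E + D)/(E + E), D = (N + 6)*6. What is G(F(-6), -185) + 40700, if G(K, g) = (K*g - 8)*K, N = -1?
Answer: 39976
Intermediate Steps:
D = 30 (D = (-1 + 6)*6 = 5*6 = 30)
F(E) = (30 + E)/(2*E) (F(E) = (E + 30)/(E + E) = (30 + E)/((2*E)) = (30 + E)*(1/(2*E)) = (30 + E)/(2*E))
G(K, g) = K*(-8 + K*g) (G(K, g) = (-8 + K*g)*K = K*(-8 + K*g))
G(F(-6), -185) + 40700 = ((½)*(30 - 6)/(-6))*(-8 + ((½)*(30 - 6)/(-6))*(-185)) + 40700 = ((½)*(-⅙)*24)*(-8 + ((½)*(-⅙)*24)*(-185)) + 40700 = -2*(-8 - 2*(-185)) + 40700 = -2*(-8 + 370) + 40700 = -2*362 + 40700 = -724 + 40700 = 39976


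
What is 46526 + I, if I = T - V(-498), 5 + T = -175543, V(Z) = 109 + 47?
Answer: -129178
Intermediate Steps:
V(Z) = 156
T = -175548 (T = -5 - 175543 = -175548)
I = -175704 (I = -175548 - 1*156 = -175548 - 156 = -175704)
46526 + I = 46526 - 175704 = -129178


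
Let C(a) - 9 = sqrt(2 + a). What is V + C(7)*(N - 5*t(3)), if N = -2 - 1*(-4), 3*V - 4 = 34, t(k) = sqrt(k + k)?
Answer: 110/3 - 60*sqrt(6) ≈ -110.30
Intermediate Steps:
C(a) = 9 + sqrt(2 + a)
t(k) = sqrt(2)*sqrt(k) (t(k) = sqrt(2*k) = sqrt(2)*sqrt(k))
V = 38/3 (V = 4/3 + (1/3)*34 = 4/3 + 34/3 = 38/3 ≈ 12.667)
N = 2 (N = -2 + 4 = 2)
V + C(7)*(N - 5*t(3)) = 38/3 + (9 + sqrt(2 + 7))*(2 - 5*sqrt(2)*sqrt(3)) = 38/3 + (9 + sqrt(9))*(2 - 5*sqrt(6)) = 38/3 + (9 + 3)*(2 - 5*sqrt(6)) = 38/3 + 12*(2 - 5*sqrt(6)) = 38/3 + (24 - 60*sqrt(6)) = 110/3 - 60*sqrt(6)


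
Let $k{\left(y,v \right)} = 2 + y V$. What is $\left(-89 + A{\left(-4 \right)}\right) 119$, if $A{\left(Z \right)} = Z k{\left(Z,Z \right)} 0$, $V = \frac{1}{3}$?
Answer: $-10591$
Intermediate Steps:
$V = \frac{1}{3} \approx 0.33333$
$k{\left(y,v \right)} = 2 + \frac{y}{3}$ ($k{\left(y,v \right)} = 2 + y \frac{1}{3} = 2 + \frac{y}{3}$)
$A{\left(Z \right)} = 0$ ($A{\left(Z \right)} = Z \left(2 + \frac{Z}{3}\right) 0 = 0$)
$\left(-89 + A{\left(-4 \right)}\right) 119 = \left(-89 + 0\right) 119 = \left(-89\right) 119 = -10591$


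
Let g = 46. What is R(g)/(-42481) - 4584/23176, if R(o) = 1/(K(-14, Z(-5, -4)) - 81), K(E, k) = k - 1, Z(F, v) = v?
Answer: -2093375821/10583801302 ≈ -0.19779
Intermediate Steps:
K(E, k) = -1 + k
R(o) = -1/86 (R(o) = 1/((-1 - 4) - 81) = 1/(-5 - 81) = 1/(-86) = -1/86)
R(g)/(-42481) - 4584/23176 = -1/86/(-42481) - 4584/23176 = -1/86*(-1/42481) - 4584*1/23176 = 1/3653366 - 573/2897 = -2093375821/10583801302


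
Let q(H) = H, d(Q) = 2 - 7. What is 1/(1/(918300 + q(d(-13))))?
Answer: 918295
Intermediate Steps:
d(Q) = -5
1/(1/(918300 + q(d(-13)))) = 1/(1/(918300 - 5)) = 1/(1/918295) = 918295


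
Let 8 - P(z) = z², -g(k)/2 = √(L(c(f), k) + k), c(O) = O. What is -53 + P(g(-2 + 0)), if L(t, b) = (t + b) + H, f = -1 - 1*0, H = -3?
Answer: -13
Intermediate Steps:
f = -1 (f = -1 + 0 = -1)
L(t, b) = -3 + b + t (L(t, b) = (t + b) - 3 = (b + t) - 3 = -3 + b + t)
g(k) = -2*√(-4 + 2*k) (g(k) = -2*√((-3 + k - 1) + k) = -2*√((-4 + k) + k) = -2*√(-4 + 2*k))
P(z) = 8 - z²
-53 + P(g(-2 + 0)) = -53 + (8 - (-2*√(-4 + 2*(-2 + 0)))²) = -53 + (8 - (-2*√(-4 + 2*(-2)))²) = -53 + (8 - (-2*√(-4 - 4))²) = -53 + (8 - (-4*I*√2)²) = -53 + (8 - 1*(-32)) = -53 + (8 + 32) = -53 + 40 = -13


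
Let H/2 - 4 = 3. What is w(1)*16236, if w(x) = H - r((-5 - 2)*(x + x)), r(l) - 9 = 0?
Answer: 81180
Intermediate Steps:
r(l) = 9 (r(l) = 9 + 0 = 9)
H = 14 (H = 8 + 2*3 = 8 + 6 = 14)
w(x) = 5 (w(x) = 14 - 1*9 = 14 - 9 = 5)
w(1)*16236 = 5*16236 = 81180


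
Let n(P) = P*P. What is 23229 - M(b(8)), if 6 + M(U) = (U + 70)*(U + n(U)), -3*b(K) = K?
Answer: 619265/27 ≈ 22936.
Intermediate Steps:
b(K) = -K/3
n(P) = P**2
M(U) = -6 + (70 + U)*(U + U**2) (M(U) = -6 + (U + 70)*(U + U**2) = -6 + (70 + U)*(U + U**2))
23229 - M(b(8)) = 23229 - (-6 + (-1/3*8)**3 + 70*(-1/3*8) + 71*(-1/3*8)**2) = 23229 - (-6 + (-8/3)**3 + 70*(-8/3) + 71*(-8/3)**2) = 23229 - (-6 - 512/27 - 560/3 + 71*(64/9)) = 23229 - (-6 - 512/27 - 560/3 + 4544/9) = 23229 - 1*7918/27 = 23229 - 7918/27 = 619265/27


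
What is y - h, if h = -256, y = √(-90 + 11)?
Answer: 256 + I*√79 ≈ 256.0 + 8.8882*I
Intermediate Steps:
y = I*√79 (y = √(-79) = I*√79 ≈ 8.8882*I)
y - h = I*√79 - 1*(-256) = I*√79 + 256 = 256 + I*√79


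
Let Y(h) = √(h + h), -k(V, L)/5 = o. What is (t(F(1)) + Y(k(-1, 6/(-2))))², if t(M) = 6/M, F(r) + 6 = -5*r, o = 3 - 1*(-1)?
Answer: -4804/121 - 24*I*√10/11 ≈ -39.702 - 6.8995*I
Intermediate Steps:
o = 4 (o = 3 + 1 = 4)
F(r) = -6 - 5*r
k(V, L) = -20 (k(V, L) = -5*4 = -20)
Y(h) = √2*√h (Y(h) = √(2*h) = √2*√h)
(t(F(1)) + Y(k(-1, 6/(-2))))² = (6/(-6 - 5*1) + √2*√(-20))² = (6/(-6 - 5) + √2*(2*I*√5))² = (6/(-11) + 2*I*√10)² = (6*(-1/11) + 2*I*√10)² = (-6/11 + 2*I*√10)²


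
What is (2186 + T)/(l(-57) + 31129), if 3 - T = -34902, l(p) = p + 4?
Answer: 37091/31076 ≈ 1.1936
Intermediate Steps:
l(p) = 4 + p
T = 34905 (T = 3 - 1*(-34902) = 3 + 34902 = 34905)
(2186 + T)/(l(-57) + 31129) = (2186 + 34905)/((4 - 57) + 31129) = 37091/(-53 + 31129) = 37091/31076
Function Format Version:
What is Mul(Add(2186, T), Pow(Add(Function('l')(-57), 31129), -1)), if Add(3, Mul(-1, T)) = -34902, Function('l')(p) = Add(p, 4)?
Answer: Rational(37091, 31076) ≈ 1.1936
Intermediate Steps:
Function('l')(p) = Add(4, p)
T = 34905 (T = Add(3, Mul(-1, -34902)) = Add(3, 34902) = 34905)
Mul(Add(2186, T), Pow(Add(Function('l')(-57), 31129), -1)) = Mul(Add(2186, 34905), Pow(Add(Add(4, -57), 31129), -1)) = Mul(37091, Pow(Add(-53, 31129), -1)) = Mul(37091, Pow(31076, -1)) = Mul(37091, Rational(1, 31076)) = Rational(37091, 31076)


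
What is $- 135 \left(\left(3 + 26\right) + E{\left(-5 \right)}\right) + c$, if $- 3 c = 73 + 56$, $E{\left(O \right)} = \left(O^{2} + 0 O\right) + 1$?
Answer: $-7468$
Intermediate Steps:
$E{\left(O \right)} = 1 + O^{2}$ ($E{\left(O \right)} = \left(O^{2} + 0\right) + 1 = O^{2} + 1 = 1 + O^{2}$)
$c = -43$ ($c = - \frac{73 + 56}{3} = \left(- \frac{1}{3}\right) 129 = -43$)
$- 135 \left(\left(3 + 26\right) + E{\left(-5 \right)}\right) + c = - 135 \left(\left(3 + 26\right) + \left(1 + \left(-5\right)^{2}\right)\right) - 43 = - 135 \left(29 + \left(1 + 25\right)\right) - 43 = - 135 \left(29 + 26\right) - 43 = \left(-135\right) 55 - 43 = -7425 - 43 = -7468$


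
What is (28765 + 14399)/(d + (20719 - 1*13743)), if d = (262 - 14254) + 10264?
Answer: 10791/812 ≈ 13.289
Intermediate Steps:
d = -3728 (d = -13992 + 10264 = -3728)
(28765 + 14399)/(d + (20719 - 1*13743)) = (28765 + 14399)/(-3728 + (20719 - 1*13743)) = 43164/(-3728 + (20719 - 13743)) = 43164/(-3728 + 6976) = 43164/3248 = 43164*(1/3248) = 10791/812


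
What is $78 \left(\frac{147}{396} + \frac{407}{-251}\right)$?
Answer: $- \frac{538525}{5522} \approx -97.524$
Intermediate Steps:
$78 \left(\frac{147}{396} + \frac{407}{-251}\right) = 78 \left(147 \cdot \frac{1}{396} + 407 \left(- \frac{1}{251}\right)\right) = 78 \left(\frac{49}{132} - \frac{407}{251}\right) = 78 \left(- \frac{41425}{33132}\right) = - \frac{538525}{5522}$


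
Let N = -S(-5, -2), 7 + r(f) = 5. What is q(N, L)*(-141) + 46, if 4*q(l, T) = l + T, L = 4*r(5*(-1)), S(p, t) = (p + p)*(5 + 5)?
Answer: -3197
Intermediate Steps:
r(f) = -2 (r(f) = -7 + 5 = -2)
S(p, t) = 20*p (S(p, t) = (2*p)*10 = 20*p)
N = 100 (N = -20*(-5) = -1*(-100) = 100)
L = -8 (L = 4*(-2) = -8)
q(l, T) = T/4 + l/4 (q(l, T) = (l + T)/4 = (T + l)/4 = T/4 + l/4)
q(N, L)*(-141) + 46 = ((¼)*(-8) + (¼)*100)*(-141) + 46 = (-2 + 25)*(-141) + 46 = 23*(-141) + 46 = -3243 + 46 = -3197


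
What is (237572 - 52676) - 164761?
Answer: 20135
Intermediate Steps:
(237572 - 52676) - 164761 = 184896 - 164761 = 20135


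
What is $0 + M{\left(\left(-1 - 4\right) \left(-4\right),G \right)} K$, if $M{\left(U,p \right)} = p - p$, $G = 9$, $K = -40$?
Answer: $0$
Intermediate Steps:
$M{\left(U,p \right)} = 0$
$0 + M{\left(\left(-1 - 4\right) \left(-4\right),G \right)} K = 0 + 0 \left(-40\right) = 0 + 0 = 0$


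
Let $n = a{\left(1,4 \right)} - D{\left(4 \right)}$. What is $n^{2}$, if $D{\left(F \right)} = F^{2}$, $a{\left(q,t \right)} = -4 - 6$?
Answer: $676$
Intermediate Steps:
$a{\left(q,t \right)} = -10$ ($a{\left(q,t \right)} = -4 - 6 = -10$)
$n = -26$ ($n = -10 - 4^{2} = -10 - 16 = -26$)
$n^{2} = \left(-26\right)^{2} = 676$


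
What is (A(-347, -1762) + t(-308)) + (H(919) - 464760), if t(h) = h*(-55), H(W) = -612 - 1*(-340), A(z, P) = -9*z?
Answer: -444969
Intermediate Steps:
H(W) = -272 (H(W) = -612 + 340 = -272)
t(h) = -55*h
(A(-347, -1762) + t(-308)) + (H(919) - 464760) = (-9*(-347) - 55*(-308)) + (-272 - 464760) = (3123 + 16940) - 465032 = 20063 - 465032 = -444969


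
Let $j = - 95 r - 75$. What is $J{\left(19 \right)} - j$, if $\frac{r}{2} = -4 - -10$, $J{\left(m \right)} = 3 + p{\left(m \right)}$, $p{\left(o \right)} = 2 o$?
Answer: $1256$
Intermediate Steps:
$J{\left(m \right)} = 3 + 2 m$
$r = 12$ ($r = 2 \left(-4 - -10\right) = 2 \left(-4 + 10\right) = 2 \cdot 6 = 12$)
$j = -1215$ ($j = \left(-95\right) 12 - 75 = -1140 - 75 = -1215$)
$J{\left(19 \right)} - j = \left(3 + 2 \cdot 19\right) - -1215 = \left(3 + 38\right) + 1215 = 41 + 1215 = 1256$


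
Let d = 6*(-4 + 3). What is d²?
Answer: 36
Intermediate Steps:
d = -6 (d = 6*(-1) = -6)
d² = (-6)² = 36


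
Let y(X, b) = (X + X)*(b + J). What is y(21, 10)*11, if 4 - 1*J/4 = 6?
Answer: 924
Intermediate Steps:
J = -8 (J = 16 - 4*6 = 16 - 24 = -8)
y(X, b) = 2*X*(-8 + b) (y(X, b) = (X + X)*(b - 8) = (2*X)*(-8 + b) = 2*X*(-8 + b))
y(21, 10)*11 = (2*21*(-8 + 10))*11 = (2*21*2)*11 = 84*11 = 924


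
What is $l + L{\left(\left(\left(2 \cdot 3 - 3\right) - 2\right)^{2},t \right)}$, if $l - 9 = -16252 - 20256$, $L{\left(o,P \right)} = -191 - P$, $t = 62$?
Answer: $-36752$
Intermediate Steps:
$l = -36499$ ($l = 9 - 36508 = -36499$)
$l + L{\left(\left(\left(2 \cdot 3 - 3\right) - 2\right)^{2},t \right)} = -36499 - 253 = -36752$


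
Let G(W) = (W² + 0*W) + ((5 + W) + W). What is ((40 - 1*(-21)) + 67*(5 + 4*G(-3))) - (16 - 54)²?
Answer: 1096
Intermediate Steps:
G(W) = 5 + W² + 2*W (G(W) = (W² + 0) + (5 + 2*W) = W² + (5 + 2*W) = 5 + W² + 2*W)
((40 - 1*(-21)) + 67*(5 + 4*G(-3))) - (16 - 54)² = ((40 - 1*(-21)) + 67*(5 + 4*(5 + (-3)² + 2*(-3)))) - (16 - 54)² = ((40 + 21) + 67*(5 + 4*(5 + 9 - 6))) - 1*(-38)² = (61 + 67*(5 + 4*8)) - 1*1444 = (61 + 67*(5 + 32)) - 1444 = (61 + 67*37) - 1444 = (61 + 2479) - 1444 = 2540 - 1444 = 1096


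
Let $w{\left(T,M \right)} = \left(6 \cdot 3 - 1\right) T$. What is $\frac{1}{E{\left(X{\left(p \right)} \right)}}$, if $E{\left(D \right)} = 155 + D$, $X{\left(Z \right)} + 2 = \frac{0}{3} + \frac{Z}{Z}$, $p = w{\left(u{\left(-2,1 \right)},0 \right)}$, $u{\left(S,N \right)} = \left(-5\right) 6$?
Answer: $\frac{1}{154} \approx 0.0064935$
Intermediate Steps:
$u{\left(S,N \right)} = -30$
$w{\left(T,M \right)} = 17 T$ ($w{\left(T,M \right)} = \left(18 - 1\right) T = 17 T$)
$p = -510$ ($p = 17 \left(-30\right) = -510$)
$X{\left(Z \right)} = -1$ ($X{\left(Z \right)} = -2 + \left(\frac{0}{3} + \frac{Z}{Z}\right) = -2 + \left(0 \cdot \frac{1}{3} + 1\right) = -2 + \left(0 + 1\right) = -2 + 1 = -1$)
$\frac{1}{E{\left(X{\left(p \right)} \right)}} = \frac{1}{155 - 1} = \frac{1}{154}$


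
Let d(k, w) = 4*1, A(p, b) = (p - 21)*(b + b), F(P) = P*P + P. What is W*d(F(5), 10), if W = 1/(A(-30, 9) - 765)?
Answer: -4/1683 ≈ -0.0023767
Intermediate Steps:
F(P) = P + P² (F(P) = P² + P = P + P²)
A(p, b) = 2*b*(-21 + p) (A(p, b) = (-21 + p)*(2*b) = 2*b*(-21 + p))
d(k, w) = 4
W = -1/1683 (W = 1/(2*9*(-21 - 30) - 765) = 1/(2*9*(-51) - 765) = 1/(-918 - 765) = 1/(-1683) = -1/1683 ≈ -0.00059418)
W*d(F(5), 10) = -1/1683*4 = -4/1683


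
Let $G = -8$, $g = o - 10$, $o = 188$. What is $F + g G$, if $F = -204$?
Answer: $-1628$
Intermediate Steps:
$g = 178$ ($g = 188 - 10 = 178$)
$F + g G = -204 + 178 \left(-8\right) = -204 - 1424 = -1628$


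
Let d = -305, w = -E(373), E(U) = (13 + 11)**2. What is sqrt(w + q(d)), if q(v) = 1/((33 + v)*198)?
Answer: I*sqrt(11601875318)/4488 ≈ 24.0*I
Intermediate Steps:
E(U) = 576 (E(U) = 24**2 = 576)
w = -576 (w = -1*576 = -576)
q(v) = 1/(198*(33 + v)) (q(v) = (1/198)/(33 + v) = 1/(198*(33 + v)))
sqrt(w + q(d)) = sqrt(-576 + 1/(198*(33 - 305))) = sqrt(-576 + (1/198)/(-272)) = sqrt(-576 + (1/198)*(-1/272)) = sqrt(-576 - 1/53856) = sqrt(-31021057/53856) = I*sqrt(11601875318)/4488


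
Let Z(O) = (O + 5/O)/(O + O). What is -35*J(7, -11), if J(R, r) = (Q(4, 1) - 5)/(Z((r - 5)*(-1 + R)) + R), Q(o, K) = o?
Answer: 129024/27649 ≈ 4.6665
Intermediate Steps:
Z(O) = (O + 5/O)/(2*O) (Z(O) = (O + 5/O)/((2*O)) = (O + 5/O)*(1/(2*O)) = (O + 5/O)/(2*O))
J(R, r) = -1/(R + (5 + (-1 + R)²*(-5 + r)²)/(2*(-1 + R)²*(-5 + r)²)) (J(R, r) = (4 - 5)/((5 + ((r - 5)*(-1 + R))²)/(2*((r - 5)*(-1 + R))²) + R) = -1/((5 + ((-5 + r)*(-1 + R))²)/(2*((-5 + r)*(-1 + R))²) + R) = -1/((5 + ((-1 + R)*(-5 + r))²)/(2*((-1 + R)*(-5 + r))²) + R) = -1/((1/((-1 + R)²*(-5 + r)²))*(5 + (-1 + R)²*(-5 + r)²)/2 + R) = -1/((5 + (-1 + R)²*(-5 + r)²)/(2*(-1 + R)²*(-5 + r)²) + R) = -1/(R + (5 + (-1 + R)²*(-5 + r)²)/(2*(-1 + R)²*(-5 + r)²)))
-35*J(7, -11) = -(-70)*(5 - 1*(-11) - 5*7 + 7*(-11))²/(5 + (5 - 1*(-11) - 5*7 + 7*(-11))² + 2*7*(5 - 1*(-11) - 5*7 + 7*(-11))²) = -(-70)*(5 + 11 - 35 - 77)²/(5 + (5 + 11 - 35 - 77)² + 2*7*(5 + 11 - 35 - 77)²) = -(-70)*(-96)²/(5 + (-96)² + 2*7*(-96)²) = -(-70)*9216/(5 + 9216 + 2*7*9216) = -(-70)*9216/(5 + 9216 + 129024) = -(-70)*9216/138245 = -35*(-18432/138245) = 129024/27649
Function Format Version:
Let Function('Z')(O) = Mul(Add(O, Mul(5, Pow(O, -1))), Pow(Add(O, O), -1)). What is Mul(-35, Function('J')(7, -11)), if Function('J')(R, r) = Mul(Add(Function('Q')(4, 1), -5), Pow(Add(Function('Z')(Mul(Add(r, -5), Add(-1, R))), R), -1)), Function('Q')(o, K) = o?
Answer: Rational(129024, 27649) ≈ 4.6665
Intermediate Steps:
Function('Z')(O) = Mul(Rational(1, 2), Pow(O, -1), Add(O, Mul(5, Pow(O, -1)))) (Function('Z')(O) = Mul(Add(O, Mul(5, Pow(O, -1))), Pow(Mul(2, O), -1)) = Mul(Add(O, Mul(5, Pow(O, -1))), Mul(Rational(1, 2), Pow(O, -1))) = Mul(Rational(1, 2), Pow(O, -1), Add(O, Mul(5, Pow(O, -1)))))
Function('J')(R, r) = Mul(-1, Pow(Add(R, Mul(Rational(1, 2), Pow(Add(-1, R), -2), Pow(Add(-5, r), -2), Add(5, Mul(Pow(Add(-1, R), 2), Pow(Add(-5, r), 2))))), -1)) (Function('J')(R, r) = Mul(Add(4, -5), Pow(Add(Mul(Rational(1, 2), Pow(Mul(Add(r, -5), Add(-1, R)), -2), Add(5, Pow(Mul(Add(r, -5), Add(-1, R)), 2))), R), -1)) = Mul(-1, Pow(Add(Mul(Rational(1, 2), Pow(Mul(Add(-5, r), Add(-1, R)), -2), Add(5, Pow(Mul(Add(-5, r), Add(-1, R)), 2))), R), -1)) = Mul(-1, Pow(Add(Mul(Rational(1, 2), Pow(Mul(Add(-1, R), Add(-5, r)), -2), Add(5, Pow(Mul(Add(-1, R), Add(-5, r)), 2))), R), -1)) = Mul(-1, Pow(Add(Mul(Rational(1, 2), Mul(Pow(Add(-1, R), -2), Pow(Add(-5, r), -2)), Add(5, Mul(Pow(Add(-1, R), 2), Pow(Add(-5, r), 2)))), R), -1)) = Mul(-1, Pow(Add(Mul(Rational(1, 2), Pow(Add(-1, R), -2), Pow(Add(-5, r), -2), Add(5, Mul(Pow(Add(-1, R), 2), Pow(Add(-5, r), 2)))), R), -1)) = Mul(-1, Pow(Add(R, Mul(Rational(1, 2), Pow(Add(-1, R), -2), Pow(Add(-5, r), -2), Add(5, Mul(Pow(Add(-1, R), 2), Pow(Add(-5, r), 2))))), -1)))
Mul(-35, Function('J')(7, -11)) = Mul(-35, Mul(-2, Pow(Add(5, Pow(Add(5, Mul(-1, -11), Mul(-5, 7), Mul(7, -11)), 2), Mul(2, 7, Pow(Add(5, Mul(-1, -11), Mul(-5, 7), Mul(7, -11)), 2))), -1), Pow(Add(5, Mul(-1, -11), Mul(-5, 7), Mul(7, -11)), 2))) = Mul(-35, Mul(-2, Pow(Add(5, Pow(Add(5, 11, -35, -77), 2), Mul(2, 7, Pow(Add(5, 11, -35, -77), 2))), -1), Pow(Add(5, 11, -35, -77), 2))) = Mul(-35, Mul(-2, Pow(Add(5, Pow(-96, 2), Mul(2, 7, Pow(-96, 2))), -1), Pow(-96, 2))) = Mul(-35, Mul(-2, Pow(Add(5, 9216, Mul(2, 7, 9216)), -1), 9216)) = Mul(-35, Mul(-2, Pow(Add(5, 9216, 129024), -1), 9216)) = Mul(-35, Mul(-2, Pow(138245, -1), 9216)) = Mul(-35, Mul(-2, Rational(1, 138245), 9216)) = Mul(-35, Rational(-18432, 138245)) = Rational(129024, 27649)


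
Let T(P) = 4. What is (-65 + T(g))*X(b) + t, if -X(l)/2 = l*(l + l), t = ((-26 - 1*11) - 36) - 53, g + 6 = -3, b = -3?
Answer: 2070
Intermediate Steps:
g = -9 (g = -6 - 3 = -9)
t = -126 (t = ((-26 - 11) - 36) - 53 = (-37 - 36) - 53 = -73 - 53 = -126)
X(l) = -4*l² (X(l) = -2*l*(l + l) = -2*l*2*l = -4*l²)
(-65 + T(g))*X(b) + t = (-65 + 4)*(-4*(-3)²) - 126 = -(-244)*9 - 126 = -61*(-36) - 126 = 2196 - 126 = 2070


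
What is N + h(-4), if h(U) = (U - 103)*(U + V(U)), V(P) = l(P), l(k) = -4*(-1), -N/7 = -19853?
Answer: 138971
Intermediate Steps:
N = 138971 (N = -7*(-19853) = 138971)
l(k) = 4
V(P) = 4
h(U) = (-103 + U)*(4 + U) (h(U) = (U - 103)*(U + 4) = (-103 + U)*(4 + U))
N + h(-4) = 138971 + (-412 + (-4)**2 - 99*(-4)) = 138971 + (-412 + 16 + 396) = 138971 + 0 = 138971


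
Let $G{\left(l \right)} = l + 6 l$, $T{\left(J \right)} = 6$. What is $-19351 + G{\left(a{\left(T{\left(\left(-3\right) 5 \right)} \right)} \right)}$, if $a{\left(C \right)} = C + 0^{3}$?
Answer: $-19309$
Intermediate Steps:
$a{\left(C \right)} = C$ ($a{\left(C \right)} = C + 0 = C$)
$G{\left(l \right)} = 7 l$
$-19351 + G{\left(a{\left(T{\left(\left(-3\right) 5 \right)} \right)} \right)} = -19351 + 7 \cdot 6 = -19351 + 42 = -19309$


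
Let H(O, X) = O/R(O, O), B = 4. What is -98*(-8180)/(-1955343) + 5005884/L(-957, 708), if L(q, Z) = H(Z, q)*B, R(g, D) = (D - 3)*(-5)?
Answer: -2875289884161815/461460948 ≈ -6.2308e+6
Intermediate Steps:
R(g, D) = 15 - 5*D (R(g, D) = (-3 + D)*(-5) = 15 - 5*D)
H(O, X) = O/(15 - 5*O)
L(q, Z) = -4*Z/(-15 + 5*Z) (L(q, Z) = -Z/(-15 + 5*Z)*4 = -4*Z/(-15 + 5*Z))
-98*(-8180)/(-1955343) + 5005884/L(-957, 708) = -98*(-8180)/(-1955343) + 5005884/((-4*708/(-15 + 5*708))) = 801640*(-1/1955343) + 5005884/((-4*708/(-15 + 3540))) = -801640/1955343 + 5005884/((-4*708/3525)) = -801640/1955343 + 5005884/((-4*708*1/3525)) = -801640/1955343 + 5005884/(-944/1175) = -801640/1955343 + 5005884*(-1175/944) = -801640/1955343 - 1470478425/236 = -2875289884161815/461460948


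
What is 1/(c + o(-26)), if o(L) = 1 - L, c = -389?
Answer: -1/362 ≈ -0.0027624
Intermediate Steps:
1/(c + o(-26)) = 1/(-389 + (1 - 1*(-26))) = 1/(-389 + (1 + 26)) = 1/(-389 + 27) = 1/(-362) = -1/362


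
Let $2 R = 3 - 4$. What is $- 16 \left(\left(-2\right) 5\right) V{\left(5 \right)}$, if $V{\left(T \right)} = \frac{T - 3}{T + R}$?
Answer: $\frac{640}{9} \approx 71.111$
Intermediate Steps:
$R = - \frac{1}{2}$ ($R = \frac{3 - 4}{2} = \frac{1}{2} \left(-1\right) = - \frac{1}{2} \approx -0.5$)
$V{\left(T \right)} = \frac{-3 + T}{- \frac{1}{2} + T}$ ($V{\left(T \right)} = \frac{T - 3}{T - \frac{1}{2}} = \frac{-3 + T}{- \frac{1}{2} + T}$)
$- 16 \left(\left(-2\right) 5\right) V{\left(5 \right)} = - 16 \left(\left(-2\right) 5\right) \frac{2 \left(-3 + 5\right)}{-1 + 2 \cdot 5} = \left(-16\right) \left(-10\right) 2 \frac{1}{-1 + 10} \cdot 2 = 160 \cdot 2 \cdot \frac{1}{9} \cdot 2 = 160 \cdot \frac{4}{9} = \frac{640}{9}$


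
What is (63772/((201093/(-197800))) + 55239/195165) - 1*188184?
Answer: -364716616202639/1453567235 ≈ -2.5091e+5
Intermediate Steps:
(63772/((201093/(-197800))) + 55239/195165) - 1*188184 = (63772/((201093*(-1/197800))) + 55239*(1/195165)) - 188184 = (63772/(-201093/197800) + 18413/65055) - 188184 = (63772*(-197800/201093) + 18413/65055) - 188184 = (-12614101600/201093 + 18413/65055) - 188184 = -91178519651399/1453567235 - 188184 = -364716616202639/1453567235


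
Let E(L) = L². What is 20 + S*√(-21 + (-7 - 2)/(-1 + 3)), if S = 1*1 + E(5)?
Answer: 20 + 13*I*√102 ≈ 20.0 + 131.29*I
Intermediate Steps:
S = 26 (S = 1*1 + 5² = 1 + 25 = 26)
20 + S*√(-21 + (-7 - 2)/(-1 + 3)) = 20 + 26*√(-21 + (-7 - 2)/(-1 + 3)) = 20 + 26*√(-21 - 9/2) = 20 + 26*√(-51/2) = 20 + 26*(I*√102/2) = 20 + 13*I*√102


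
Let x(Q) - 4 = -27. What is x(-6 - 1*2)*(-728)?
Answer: 16744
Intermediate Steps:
x(Q) = -23 (x(Q) = 4 - 27 = -23)
x(-6 - 1*2)*(-728) = -23*(-728) = 16744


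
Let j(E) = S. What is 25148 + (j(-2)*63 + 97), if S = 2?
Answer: 25371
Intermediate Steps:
j(E) = 2
25148 + (j(-2)*63 + 97) = 25148 + (2*63 + 97) = 25148 + (126 + 97) = 25148 + 223 = 25371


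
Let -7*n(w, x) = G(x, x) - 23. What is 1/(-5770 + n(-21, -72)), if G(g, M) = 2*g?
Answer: -7/40223 ≈ -0.00017403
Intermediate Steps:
n(w, x) = 23/7 - 2*x/7 (n(w, x) = -(2*x - 23)/7 = -(-23 + 2*x)/7 = 23/7 - 2*x/7)
1/(-5770 + n(-21, -72)) = 1/(-5770 + (23/7 - 2/7*(-72))) = 1/(-5770 + (23/7 + 144/7)) = 1/(-5770 + 167/7) = 1/(-40223/7) = -7/40223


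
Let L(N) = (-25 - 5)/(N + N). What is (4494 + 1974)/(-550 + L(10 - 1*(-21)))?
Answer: -200508/17065 ≈ -11.750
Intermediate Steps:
L(N) = -15/N (L(N) = -30*1/(2*N) = -15/N)
(4494 + 1974)/(-550 + L(10 - 1*(-21))) = (4494 + 1974)/(-550 - 15/(10 - 1*(-21))) = 6468/(-550 - 15/(10 + 21)) = 6468/(-550 - 15/31) = 6468/(-17065/31) = 6468*(-31/17065) = -200508/17065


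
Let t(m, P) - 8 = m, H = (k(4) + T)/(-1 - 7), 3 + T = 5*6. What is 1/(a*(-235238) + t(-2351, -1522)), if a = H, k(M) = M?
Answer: 4/3636817 ≈ 1.0999e-6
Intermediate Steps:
T = 27 (T = -3 + 5*6 = -3 + 30 = 27)
H = -31/8 (H = (4 + 27)/(-1 - 7) = 31/(-8) = 31*(-⅛) = -31/8 ≈ -3.8750)
a = -31/8 ≈ -3.8750
t(m, P) = 8 + m
1/(a*(-235238) + t(-2351, -1522)) = 1/(-31/8*(-235238) + (8 - 2351)) = 1/(3646189/4 - 2343) = 1/(3636817/4) = 4/3636817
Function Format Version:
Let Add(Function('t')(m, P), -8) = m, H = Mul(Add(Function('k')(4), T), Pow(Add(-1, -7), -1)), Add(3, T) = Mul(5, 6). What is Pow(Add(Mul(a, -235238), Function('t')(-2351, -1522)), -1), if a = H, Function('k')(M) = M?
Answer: Rational(4, 3636817) ≈ 1.0999e-6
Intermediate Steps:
T = 27 (T = Add(-3, Mul(5, 6)) = Add(-3, 30) = 27)
H = Rational(-31, 8) (H = Mul(Add(4, 27), Pow(Add(-1, -7), -1)) = Mul(31, Pow(-8, -1)) = Mul(31, Rational(-1, 8)) = Rational(-31, 8) ≈ -3.8750)
a = Rational(-31, 8) ≈ -3.8750
Function('t')(m, P) = Add(8, m)
Pow(Add(Mul(a, -235238), Function('t')(-2351, -1522)), -1) = Pow(Add(Mul(Rational(-31, 8), -235238), Add(8, -2351)), -1) = Pow(Add(Rational(3646189, 4), -2343), -1) = Pow(Rational(3636817, 4), -1) = Rational(4, 3636817)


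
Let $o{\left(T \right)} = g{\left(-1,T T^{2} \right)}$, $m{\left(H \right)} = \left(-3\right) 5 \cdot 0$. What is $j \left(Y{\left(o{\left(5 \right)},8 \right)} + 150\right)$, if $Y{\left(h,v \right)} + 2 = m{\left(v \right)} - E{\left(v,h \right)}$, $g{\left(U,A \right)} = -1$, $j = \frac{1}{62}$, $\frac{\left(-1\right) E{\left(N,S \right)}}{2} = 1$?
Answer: $\frac{75}{31} \approx 2.4194$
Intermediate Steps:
$E{\left(N,S \right)} = -2$ ($E{\left(N,S \right)} = \left(-2\right) 1 = -2$)
$m{\left(H \right)} = 0$ ($m{\left(H \right)} = \left(-15\right) 0 = 0$)
$j = \frac{1}{62} \approx 0.016129$
$o{\left(T \right)} = -1$
$Y{\left(h,v \right)} = 0$ ($Y{\left(h,v \right)} = -2 + \left(0 - -2\right) = -2 + \left(0 + 2\right) = -2 + 2 = 0$)
$j \left(Y{\left(o{\left(5 \right)},8 \right)} + 150\right) = \frac{0 + 150}{62} = \frac{1}{62} \cdot 150 = \frac{75}{31}$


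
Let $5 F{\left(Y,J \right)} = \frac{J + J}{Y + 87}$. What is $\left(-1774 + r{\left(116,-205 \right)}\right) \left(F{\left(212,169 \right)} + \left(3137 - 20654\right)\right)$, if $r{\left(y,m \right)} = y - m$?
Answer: $\frac{2926965337}{115} \approx 2.5452 \cdot 10^{7}$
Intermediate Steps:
$F{\left(Y,J \right)} = \frac{2 J}{5 \left(87 + Y\right)}$ ($F{\left(Y,J \right)} = \frac{\left(J + J\right) \frac{1}{Y + 87}}{5} = \frac{2 J \frac{1}{87 + Y}}{5} = \frac{2 J}{5 \left(87 + Y\right)}$)
$\left(-1774 + r{\left(116,-205 \right)}\right) \left(F{\left(212,169 \right)} + \left(3137 - 20654\right)\right) = \left(-1774 + \left(116 - -205\right)\right) \left(\frac{2}{5} \cdot 169 \frac{1}{87 + 212} + \left(3137 - 20654\right)\right) = \left(-1774 + \left(116 + 205\right)\right) \left(\frac{2}{5} \cdot 169 \cdot \frac{1}{299} + \left(3137 - 20654\right)\right) = \left(-1774 + 321\right) \left(\frac{2}{5} \cdot 169 \cdot \frac{1}{299} - 17517\right) = - 1453 \left(\frac{26}{115} - 17517\right) = \left(-1453\right) \left(- \frac{2014429}{115}\right) = \frac{2926965337}{115}$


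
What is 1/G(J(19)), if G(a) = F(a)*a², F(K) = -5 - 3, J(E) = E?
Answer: -1/2888 ≈ -0.00034626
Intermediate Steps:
F(K) = -8
G(a) = -8*a²
1/G(J(19)) = 1/(-8*19²) = 1/(-8*361) = 1/(-2888) = -1/2888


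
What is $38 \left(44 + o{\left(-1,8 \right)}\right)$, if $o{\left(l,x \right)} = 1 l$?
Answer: $1634$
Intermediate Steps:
$o{\left(l,x \right)} = l$
$38 \left(44 + o{\left(-1,8 \right)}\right) = 38 \left(44 - 1\right) = 38 \cdot 43 = 1634$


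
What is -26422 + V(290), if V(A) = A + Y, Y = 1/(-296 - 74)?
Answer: -9668841/370 ≈ -26132.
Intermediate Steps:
Y = -1/370 (Y = 1/(-370) = -1/370 ≈ -0.0027027)
V(A) = -1/370 + A (V(A) = A - 1/370 = -1/370 + A)
-26422 + V(290) = -26422 + (-1/370 + 290) = -26422 + 107299/370 = -9668841/370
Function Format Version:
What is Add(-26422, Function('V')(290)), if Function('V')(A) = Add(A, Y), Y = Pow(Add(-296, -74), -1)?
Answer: Rational(-9668841, 370) ≈ -26132.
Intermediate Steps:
Y = Rational(-1, 370) (Y = Pow(-370, -1) = Rational(-1, 370) ≈ -0.0027027)
Function('V')(A) = Add(Rational(-1, 370), A) (Function('V')(A) = Add(A, Rational(-1, 370)) = Add(Rational(-1, 370), A))
Add(-26422, Function('V')(290)) = Add(-26422, Add(Rational(-1, 370), 290)) = Add(-26422, Rational(107299, 370)) = Rational(-9668841, 370)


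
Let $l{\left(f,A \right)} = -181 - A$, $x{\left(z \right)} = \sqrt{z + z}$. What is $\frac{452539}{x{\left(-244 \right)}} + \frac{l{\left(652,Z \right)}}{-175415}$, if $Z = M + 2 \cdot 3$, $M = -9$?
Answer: $\frac{178}{175415} - \frac{452539 i \sqrt{122}}{244} \approx 0.0010147 - 20485.0 i$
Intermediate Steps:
$x{\left(z \right)} = \sqrt{2} \sqrt{z}$ ($x{\left(z \right)} = \sqrt{2 z} = \sqrt{2} \sqrt{z}$)
$Z = -3$ ($Z = -9 + 2 \cdot 3 = -9 + 6 = -3$)
$\frac{452539}{x{\left(-244 \right)}} + \frac{l{\left(652,Z \right)}}{-175415} = \frac{452539}{\sqrt{2} \sqrt{-244}} + \frac{-181 - -3}{-175415} = \frac{452539}{\sqrt{2} \cdot 2 i \sqrt{61}} + \left(-181 + 3\right) \left(- \frac{1}{175415}\right) = \frac{452539}{2 i \sqrt{122}} - - \frac{178}{175415} = 452539 \left(- \frac{i \sqrt{122}}{244}\right) + \frac{178}{175415} = - \frac{452539 i \sqrt{122}}{244} + \frac{178}{175415} = \frac{178}{175415} - \frac{452539 i \sqrt{122}}{244}$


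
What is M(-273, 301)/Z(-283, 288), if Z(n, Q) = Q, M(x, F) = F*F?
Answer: 90601/288 ≈ 314.59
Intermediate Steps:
M(x, F) = F²
M(-273, 301)/Z(-283, 288) = 301²/288 = 90601*(1/288) = 90601/288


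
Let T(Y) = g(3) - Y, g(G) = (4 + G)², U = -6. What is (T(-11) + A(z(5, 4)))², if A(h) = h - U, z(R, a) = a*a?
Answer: 6724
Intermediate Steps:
z(R, a) = a²
A(h) = 6 + h (A(h) = h - 1*(-6) = h + 6 = 6 + h)
T(Y) = 49 - Y (T(Y) = (4 + 3)² - Y = 7² - Y = 49 - Y)
(T(-11) + A(z(5, 4)))² = ((49 - 1*(-11)) + (6 + 4²))² = ((49 + 11) + (6 + 16))² = (60 + 22)² = 82² = 6724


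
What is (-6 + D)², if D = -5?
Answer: 121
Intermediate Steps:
(-6 + D)² = (-6 - 5)² = (-11)² = 121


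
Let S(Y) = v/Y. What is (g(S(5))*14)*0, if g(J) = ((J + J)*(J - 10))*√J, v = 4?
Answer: 0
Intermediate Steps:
S(Y) = 4/Y
g(J) = 2*J^(3/2)*(-10 + J) (g(J) = ((2*J)*(-10 + J))*√J = (2*J*(-10 + J))*√J = 2*J^(3/2)*(-10 + J))
(g(S(5))*14)*0 = ((2*(4/5)^(3/2)*(-10 + 4/5))*14)*0 = ((2*(4*(⅕))^(3/2)*(-10 + 4*(⅕)))*14)*0 = ((2*(⅘)^(3/2)*(-10 + ⅘))*14)*0 = ((2*(8*√5/25)*(-46/5))*14)*0 = (-736*√5/125*14)*0 = -10304*√5/125*0 = 0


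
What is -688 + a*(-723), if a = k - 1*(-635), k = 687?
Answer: -956494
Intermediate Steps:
a = 1322 (a = 687 - 1*(-635) = 687 + 635 = 1322)
-688 + a*(-723) = -688 + 1322*(-723) = -688 - 955806 = -956494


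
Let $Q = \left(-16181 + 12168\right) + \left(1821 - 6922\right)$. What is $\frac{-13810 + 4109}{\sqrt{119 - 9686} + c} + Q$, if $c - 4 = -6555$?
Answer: $- \frac{391156429901}{42925168} + \frac{29103 i \sqrt{1063}}{42925168} \approx -9112.5 + 0.022105 i$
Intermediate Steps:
$c = -6551$ ($c = 4 - 6555 = -6551$)
$Q = -9114$ ($Q = -4013 - 5101 = -9114$)
$\frac{-13810 + 4109}{\sqrt{119 - 9686} + c} + Q = \frac{-13810 + 4109}{\sqrt{119 - 9686} - 6551} - 9114 = - \frac{9701}{\sqrt{-9567} - 6551} - 9114 = - \frac{9701}{3 i \sqrt{1063} - 6551} - 9114 = - \frac{9701}{-6551 + 3 i \sqrt{1063}} - 9114 = -9114 - \frac{9701}{-6551 + 3 i \sqrt{1063}}$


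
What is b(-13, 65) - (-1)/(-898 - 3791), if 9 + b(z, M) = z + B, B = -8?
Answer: -140671/4689 ≈ -30.000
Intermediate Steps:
b(z, M) = -17 + z (b(z, M) = -9 + (z - 8) = -9 + (-8 + z) = -17 + z)
b(-13, 65) - (-1)/(-898 - 3791) = (-17 - 13) - (-1)/(-898 - 3791) = -30 - (-1)/(-4689) = -30 - (-1)*(-1)/4689 = -30 - 1*1/4689 = -30 - 1/4689 = -140671/4689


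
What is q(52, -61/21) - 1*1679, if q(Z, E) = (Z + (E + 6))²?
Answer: 598210/441 ≈ 1356.5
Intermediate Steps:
q(Z, E) = (6 + E + Z)² (q(Z, E) = (Z + (6 + E))² = (6 + E + Z)²)
q(52, -61/21) - 1*1679 = (6 - 61/21 + 52)² - 1*1679 = (6 - 61*1/21 + 52)² - 1679 = (6 - 61/21 + 52)² - 1679 = (1157/21)² - 1679 = 1338649/441 - 1679 = 598210/441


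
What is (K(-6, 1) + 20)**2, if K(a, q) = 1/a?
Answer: 14161/36 ≈ 393.36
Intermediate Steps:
(K(-6, 1) + 20)**2 = (1/(-6) + 20)**2 = (-1/6 + 20)**2 = (119/6)**2 = 14161/36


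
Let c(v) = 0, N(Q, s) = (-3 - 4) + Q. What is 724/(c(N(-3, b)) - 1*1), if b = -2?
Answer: -724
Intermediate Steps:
N(Q, s) = -7 + Q
724/(c(N(-3, b)) - 1*1) = 724/(0 - 1*1) = 724/(0 - 1) = 724/(-1) = -1*724 = -724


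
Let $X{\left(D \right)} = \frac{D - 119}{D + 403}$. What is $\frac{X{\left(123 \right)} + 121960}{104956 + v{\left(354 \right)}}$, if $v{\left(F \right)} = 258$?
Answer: $\frac{16037741}{13835641} \approx 1.1592$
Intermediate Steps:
$X{\left(D \right)} = \frac{-119 + D}{403 + D}$
$\frac{X{\left(123 \right)} + 121960}{104956 + v{\left(354 \right)}} = \frac{\frac{-119 + 123}{403 + 123} + 121960}{104956 + 258} = \frac{\frac{1}{526} \cdot 4 + 121960}{105214} = \left(\frac{1}{526} \cdot 4 + 121960\right) \frac{1}{105214} = \left(\frac{2}{263} + 121960\right) \frac{1}{105214} = \frac{32075482}{263} \cdot \frac{1}{105214} = \frac{16037741}{13835641}$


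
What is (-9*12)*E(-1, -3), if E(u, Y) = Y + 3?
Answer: 0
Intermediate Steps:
E(u, Y) = 3 + Y
(-9*12)*E(-1, -3) = (-9*12)*(3 - 3) = -108*0 = 0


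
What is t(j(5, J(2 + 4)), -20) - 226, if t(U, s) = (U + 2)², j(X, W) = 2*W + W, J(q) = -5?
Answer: -57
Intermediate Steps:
j(X, W) = 3*W
t(U, s) = (2 + U)²
t(j(5, J(2 + 4)), -20) - 226 = (2 + 3*(-5))² - 226 = (2 - 15)² - 226 = (-13)² - 226 = 169 - 226 = -57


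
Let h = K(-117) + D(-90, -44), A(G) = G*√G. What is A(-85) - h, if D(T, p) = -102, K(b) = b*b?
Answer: -13587 - 85*I*√85 ≈ -13587.0 - 783.66*I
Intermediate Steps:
K(b) = b²
A(G) = G^(3/2)
h = 13587 (h = (-117)² - 102 = 13689 - 102 = 13587)
A(-85) - h = (-85)^(3/2) - 1*13587 = -85*I*√85 - 13587 = -13587 - 85*I*√85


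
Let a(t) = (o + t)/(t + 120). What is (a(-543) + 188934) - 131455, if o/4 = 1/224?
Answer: 1361592959/23688 ≈ 57480.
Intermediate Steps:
o = 1/56 (o = 4/224 = 4*(1/224) = 1/56 ≈ 0.017857)
a(t) = (1/56 + t)/(120 + t) (a(t) = (1/56 + t)/(t + 120) = (1/56 + t)/(120 + t))
(a(-543) + 188934) - 131455 = ((1/56 - 543)/(120 - 543) + 188934) - 131455 = (-30407/56/(-423) + 188934) - 131455 = (-1/423*(-30407/56) + 188934) - 131455 = (30407/23688 + 188934) - 131455 = 4475498999/23688 - 131455 = 1361592959/23688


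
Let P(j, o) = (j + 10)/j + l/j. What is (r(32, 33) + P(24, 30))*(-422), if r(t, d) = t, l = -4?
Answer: -28063/2 ≈ -14032.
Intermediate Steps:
P(j, o) = -4/j + (10 + j)/j (P(j, o) = (j + 10)/j - 4/j = (10 + j)/j - 4/j = -4/j + (10 + j)/j)
(r(32, 33) + P(24, 30))*(-422) = (32 + (6 + 24)/24)*(-422) = (32 + (1/24)*30)*(-422) = (32 + 5/4)*(-422) = (133/4)*(-422) = -28063/2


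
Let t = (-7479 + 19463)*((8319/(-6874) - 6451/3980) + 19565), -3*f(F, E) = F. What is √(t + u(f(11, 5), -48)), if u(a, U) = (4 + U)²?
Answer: 2*√13988512854814288045/488545 ≈ 15311.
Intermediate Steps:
f(F, E) = -F/3
t = 114531085861284/488545 (t = 11984*((8319*(-1/6874) - 6451*1/3980) + 19565) = 11984*((-8319/6874 - 6451/3980) + 19565) = 11984*(-38726897/13679260 + 19565) = 11984*(267595995003/13679260) = 114531085861284/488545 ≈ 2.3443e+8)
√(t + u(f(11, 5), -48)) = √(114531085861284/488545 + (4 - 48)²) = √(114531085861284/488545 + (-44)²) = √(114531085861284/488545 + 1936) = √(114532031684404/488545) = 2*√13988512854814288045/488545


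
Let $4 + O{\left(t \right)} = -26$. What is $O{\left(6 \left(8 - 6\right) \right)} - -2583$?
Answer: $2553$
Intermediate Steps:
$O{\left(t \right)} = -30$ ($O{\left(t \right)} = -4 - 26 = -30$)
$O{\left(6 \left(8 - 6\right) \right)} - -2583 = -30 - -2583 = -30 + 2583 = 2553$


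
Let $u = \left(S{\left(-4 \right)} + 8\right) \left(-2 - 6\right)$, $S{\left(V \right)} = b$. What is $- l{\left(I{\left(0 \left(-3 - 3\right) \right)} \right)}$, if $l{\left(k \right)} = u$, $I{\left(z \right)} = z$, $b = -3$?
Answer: $40$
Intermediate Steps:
$S{\left(V \right)} = -3$
$u = -40$ ($u = \left(-3 + 8\right) \left(-2 - 6\right) = 5 \left(-2 - 6\right) = 5 \left(-8\right) = -40$)
$l{\left(k \right)} = -40$
$- l{\left(I{\left(0 \left(-3 - 3\right) \right)} \right)} = \left(-1\right) \left(-40\right) = 40$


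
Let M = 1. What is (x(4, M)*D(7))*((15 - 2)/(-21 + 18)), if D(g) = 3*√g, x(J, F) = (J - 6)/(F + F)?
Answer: 13*√7 ≈ 34.395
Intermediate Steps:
x(J, F) = (-6 + J)/(2*F) (x(J, F) = (-6 + J)/((2*F)) = (-6 + J)*(1/(2*F)) = (-6 + J)/(2*F))
(x(4, M)*D(7))*((15 - 2)/(-21 + 18)) = (((½)*(-6 + 4)/1)*(3*√7))*((15 - 2)/(-21 + 18)) = (((½)*1*(-2))*(3*√7))*(13/(-3)) = (-3*√7)*(13*(-⅓)) = -3*√7*(-13/3) = 13*√7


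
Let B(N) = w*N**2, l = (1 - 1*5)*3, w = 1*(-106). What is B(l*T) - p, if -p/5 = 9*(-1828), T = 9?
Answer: -1318644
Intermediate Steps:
p = 82260 (p = -45*(-1828) = -5*(-16452) = 82260)
w = -106
l = -12 (l = (1 - 5)*3 = -4*3 = -12)
B(N) = -106*N**2
B(l*T) - p = -106*(-12*9)**2 - 1*82260 = -106*(-108)**2 - 82260 = -106*11664 - 82260 = -1236384 - 82260 = -1318644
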